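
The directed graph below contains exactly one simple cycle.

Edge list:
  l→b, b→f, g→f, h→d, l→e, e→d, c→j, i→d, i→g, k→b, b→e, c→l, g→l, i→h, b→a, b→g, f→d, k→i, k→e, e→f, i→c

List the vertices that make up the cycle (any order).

DFS with gray/black marking from b:
b gray
  f gray
    d gray
    d black
  f black
  g gray
    g→f: f black — skip
    l gray
      e gray
        e→f: f black — skip
        e→d: d black — skip
      e black
      l→b: b is gray → back edge
Back edge closes the cycle b → g → l → b; its vertices are {b, g, l}.

b, g, l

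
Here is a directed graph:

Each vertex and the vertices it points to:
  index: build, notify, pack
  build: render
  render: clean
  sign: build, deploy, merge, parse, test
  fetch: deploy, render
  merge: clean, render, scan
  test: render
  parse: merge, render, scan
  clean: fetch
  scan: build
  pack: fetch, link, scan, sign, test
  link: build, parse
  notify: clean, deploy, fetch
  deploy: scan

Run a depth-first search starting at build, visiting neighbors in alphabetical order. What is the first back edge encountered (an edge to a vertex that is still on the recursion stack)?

DFS from build (visiting neighbors in alphabetical order); mark gray on enter, black on exit:
build gray
  render gray
    clean gray
      fetch gray
        deploy gray
          scan gray
            scan→build: build is gray → back edge
First back edge: scan → build.

scan->build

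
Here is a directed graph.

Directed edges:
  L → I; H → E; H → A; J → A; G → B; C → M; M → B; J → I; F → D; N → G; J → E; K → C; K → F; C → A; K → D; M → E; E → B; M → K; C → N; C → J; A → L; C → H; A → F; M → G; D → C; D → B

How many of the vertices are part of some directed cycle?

A vertex is on a directed cycle iff it belongs to a strongly connected component of size ≥ 2 (or has a self-loop).
The vertices on cycles are {A, C, D, F, H, J, K, M} — 8 in total.

8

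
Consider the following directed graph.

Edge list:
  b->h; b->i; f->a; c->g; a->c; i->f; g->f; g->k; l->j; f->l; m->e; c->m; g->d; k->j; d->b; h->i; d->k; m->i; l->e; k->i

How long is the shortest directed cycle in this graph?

4

For each vertex v, BFS finds the shortest path from v back to v.
The shortest such closed walk is g → f → a → c → g, length 4.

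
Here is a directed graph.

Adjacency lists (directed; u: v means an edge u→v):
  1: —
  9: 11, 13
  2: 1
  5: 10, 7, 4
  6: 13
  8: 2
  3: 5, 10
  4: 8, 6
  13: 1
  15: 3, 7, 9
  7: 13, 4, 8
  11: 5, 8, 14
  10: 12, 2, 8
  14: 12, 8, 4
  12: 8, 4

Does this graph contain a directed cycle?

No

DFS with white/gray/black marking, starting from 9:
9 gray
  11 gray
    5 gray
      10 gray
        12 gray
          8 gray
            2 gray
              1 gray
              1 black
            2 black
          8 black
          4 gray
            4→8: 8 black — skip
            6 gray
              13 gray
                13→1: 1 black — skip
              13 black
            6 black
          4 black
        12 black
        10→2: 2 black — skip
        10→8: 8 black — skip
      10 black
      7 gray
        7→13: 13 black — skip
        7→4: 4 black — skip
        7→8: 8 black — skip
      7 black
      5→4: 4 black — skip
    5 black
    11→8: 8 black — skip
    14 gray
      14→12: 12 black — skip
      14→8: 8 black — skip
      14→4: 4 black — skip
    14 black
  11 black
  9→13: 13 black — skip
9 black
3 gray
  3→5: 5 black — skip
  3→10: 10 black — skip
3 black
15 gray
  15→3: 3 black — skip
  15→7: 7 black — skip
  15→9: 9 black — skip
15 black
Every edge goes to a white or black vertex — no back edge, so the graph is acyclic.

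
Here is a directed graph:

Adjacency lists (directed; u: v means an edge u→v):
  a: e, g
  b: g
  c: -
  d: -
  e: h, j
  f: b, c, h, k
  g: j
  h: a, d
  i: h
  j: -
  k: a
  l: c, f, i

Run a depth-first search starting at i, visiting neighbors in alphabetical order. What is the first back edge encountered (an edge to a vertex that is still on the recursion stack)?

DFS from i (visiting neighbors in alphabetical order); mark gray on enter, black on exit:
i gray
  h gray
    a gray
      e gray
        e→h: h is gray → back edge
First back edge: e → h.

e->h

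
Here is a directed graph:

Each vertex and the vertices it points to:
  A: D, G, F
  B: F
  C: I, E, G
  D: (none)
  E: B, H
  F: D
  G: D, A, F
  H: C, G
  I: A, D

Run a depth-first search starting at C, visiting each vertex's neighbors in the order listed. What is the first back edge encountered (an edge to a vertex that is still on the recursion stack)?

G→A

DFS from C (visiting each vertex's neighbors in the order listed); mark gray on enter, black on exit:
C gray
  I gray
    A gray
      D gray
      D black
      G gray
        G→D: D black — skip
        G→A: A is gray → back edge
First back edge: G → A.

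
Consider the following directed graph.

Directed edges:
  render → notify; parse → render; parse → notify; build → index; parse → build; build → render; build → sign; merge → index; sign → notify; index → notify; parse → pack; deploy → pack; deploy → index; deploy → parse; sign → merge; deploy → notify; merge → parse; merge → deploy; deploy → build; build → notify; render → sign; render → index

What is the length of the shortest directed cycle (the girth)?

4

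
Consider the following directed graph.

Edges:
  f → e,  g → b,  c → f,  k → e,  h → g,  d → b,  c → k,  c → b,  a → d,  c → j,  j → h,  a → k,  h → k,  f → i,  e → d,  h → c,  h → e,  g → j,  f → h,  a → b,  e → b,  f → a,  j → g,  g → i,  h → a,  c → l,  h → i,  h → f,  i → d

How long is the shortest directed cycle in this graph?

2

For each vertex v, BFS finds the shortest path from v back to v.
The shortest such closed walk is h → f → h, length 2.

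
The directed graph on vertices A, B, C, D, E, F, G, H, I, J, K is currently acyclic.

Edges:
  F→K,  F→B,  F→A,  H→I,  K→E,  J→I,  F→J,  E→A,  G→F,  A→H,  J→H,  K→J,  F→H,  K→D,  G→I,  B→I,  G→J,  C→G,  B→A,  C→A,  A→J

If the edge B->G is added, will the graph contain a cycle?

Adding B→G creates a cycle iff G can already reach B.
Path from G: G → F → B.
So G → … → B → G is a cycle.

Yes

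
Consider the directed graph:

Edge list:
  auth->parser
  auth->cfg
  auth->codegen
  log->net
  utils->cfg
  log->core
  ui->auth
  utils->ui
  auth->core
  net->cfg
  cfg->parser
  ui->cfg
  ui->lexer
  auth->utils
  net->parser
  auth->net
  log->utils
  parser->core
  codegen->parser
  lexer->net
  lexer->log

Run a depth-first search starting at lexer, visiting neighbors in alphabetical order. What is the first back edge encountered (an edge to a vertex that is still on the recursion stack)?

DFS from lexer (visiting neighbors in alphabetical order); mark gray on enter, black on exit:
lexer gray
  log gray
    core gray
    core black
    net gray
      cfg gray
        parser gray
          parser→core: core black — skip
        parser black
      cfg black
      net→parser: parser black — skip
    net black
    utils gray
      utils→cfg: cfg black — skip
      ui gray
        auth gray
          auth→cfg: cfg black — skip
          codegen gray
            codegen→parser: parser black — skip
          codegen black
          auth→core: core black — skip
          auth→net: net black — skip
          auth→parser: parser black — skip
          auth→utils: utils is gray → back edge
First back edge: auth → utils.

auth→utils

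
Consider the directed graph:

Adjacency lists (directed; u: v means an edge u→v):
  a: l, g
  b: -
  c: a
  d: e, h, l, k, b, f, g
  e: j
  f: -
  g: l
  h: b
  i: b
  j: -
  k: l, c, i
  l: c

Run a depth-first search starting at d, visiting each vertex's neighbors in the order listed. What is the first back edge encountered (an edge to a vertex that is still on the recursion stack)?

a→l

DFS from d (visiting each vertex's neighbors in the order listed); mark gray on enter, black on exit:
d gray
  e gray
    j gray
    j black
  e black
  h gray
    b gray
    b black
  h black
  l gray
    c gray
      a gray
        a→l: l is gray → back edge
First back edge: a → l.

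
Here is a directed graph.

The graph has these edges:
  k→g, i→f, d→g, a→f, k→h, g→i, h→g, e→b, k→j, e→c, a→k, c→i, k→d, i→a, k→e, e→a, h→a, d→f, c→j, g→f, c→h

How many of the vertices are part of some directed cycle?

A vertex is on a directed cycle iff it belongs to a strongly connected component of size ≥ 2 (or has a self-loop).
The vertices on cycles are {a, c, d, e, g, h, i, k} — 8 in total.

8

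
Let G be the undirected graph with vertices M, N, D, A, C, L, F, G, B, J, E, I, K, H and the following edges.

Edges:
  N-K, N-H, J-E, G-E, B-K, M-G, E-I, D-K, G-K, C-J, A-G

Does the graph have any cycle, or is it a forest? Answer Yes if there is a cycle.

DFS, tracking each vertex's parent; an edge to a visited non-parent vertex closes a cycle.
Start from N:
visit N (parent –)
  visit K (parent N)
    visit D (parent K)
      D–K: parent, skip
    K–N: parent, skip
    visit G (parent K)
      G–K: parent, skip
      visit M (parent G)
        M–G: parent, skip
      visit A (parent G)
        A–G: parent, skip
      visit E (parent G)
        visit J (parent E)
          J–E: parent, skip
          visit C (parent J)
            C–J: parent, skip
        E–G: parent, skip
        visit I (parent E)
          I–E: parent, skip
    visit B (parent K)
      B–K: parent, skip
  visit H (parent N)
    H–N: parent, skip
visit L (parent –)
visit F (parent –)
No non-parent visited neighbor found — the graph is a forest.

No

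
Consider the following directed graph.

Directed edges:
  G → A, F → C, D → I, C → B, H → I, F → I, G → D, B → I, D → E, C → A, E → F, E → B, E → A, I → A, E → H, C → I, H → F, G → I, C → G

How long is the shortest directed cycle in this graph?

5

For each vertex v, BFS finds the shortest path from v back to v.
The shortest such closed walk is E → F → C → G → D → E, length 5.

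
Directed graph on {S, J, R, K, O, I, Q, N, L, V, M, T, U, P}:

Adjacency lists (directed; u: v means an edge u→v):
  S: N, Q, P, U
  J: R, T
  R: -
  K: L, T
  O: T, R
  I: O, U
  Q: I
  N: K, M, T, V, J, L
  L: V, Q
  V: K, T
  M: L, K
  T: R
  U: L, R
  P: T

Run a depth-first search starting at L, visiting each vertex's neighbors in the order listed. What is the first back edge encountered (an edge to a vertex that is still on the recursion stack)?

K→L

DFS from L (visiting each vertex's neighbors in the order listed); mark gray on enter, black on exit:
L gray
  V gray
    K gray
      K→L: L is gray → back edge
First back edge: K → L.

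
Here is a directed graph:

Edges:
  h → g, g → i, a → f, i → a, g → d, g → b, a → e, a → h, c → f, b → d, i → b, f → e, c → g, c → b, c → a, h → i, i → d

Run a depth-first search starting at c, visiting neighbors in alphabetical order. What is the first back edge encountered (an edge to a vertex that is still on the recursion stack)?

i→a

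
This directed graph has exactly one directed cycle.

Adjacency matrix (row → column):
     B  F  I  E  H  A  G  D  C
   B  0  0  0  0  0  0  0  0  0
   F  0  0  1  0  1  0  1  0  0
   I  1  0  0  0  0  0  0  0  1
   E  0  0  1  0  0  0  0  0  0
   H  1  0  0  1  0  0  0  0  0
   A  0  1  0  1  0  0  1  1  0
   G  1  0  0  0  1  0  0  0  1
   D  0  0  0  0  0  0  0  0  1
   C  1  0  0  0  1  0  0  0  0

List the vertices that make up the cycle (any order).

DFS with gray/black marking from E:
E gray
  I gray
    B gray
    B black
    C gray
      H gray
        H→E: E is gray → back edge
Back edge closes the cycle E → I → C → H → E; its vertices are {C, E, H, I}.

C, E, H, I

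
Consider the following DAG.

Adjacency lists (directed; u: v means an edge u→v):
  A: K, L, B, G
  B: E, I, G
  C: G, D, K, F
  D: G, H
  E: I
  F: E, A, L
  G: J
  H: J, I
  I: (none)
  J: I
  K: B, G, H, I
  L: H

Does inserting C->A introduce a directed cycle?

No

Adding C→A creates a cycle iff A can already reach C.
Explore from A: no path reaches C. The graph stays acyclic.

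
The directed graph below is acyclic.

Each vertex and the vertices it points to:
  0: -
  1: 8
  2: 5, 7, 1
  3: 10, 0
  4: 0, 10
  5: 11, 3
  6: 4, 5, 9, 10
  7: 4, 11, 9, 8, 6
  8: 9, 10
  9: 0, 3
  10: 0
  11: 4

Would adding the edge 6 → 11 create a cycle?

No

Adding 6→11 creates a cycle iff 11 can already reach 6.
Explore from 11: no path reaches 6. The graph stays acyclic.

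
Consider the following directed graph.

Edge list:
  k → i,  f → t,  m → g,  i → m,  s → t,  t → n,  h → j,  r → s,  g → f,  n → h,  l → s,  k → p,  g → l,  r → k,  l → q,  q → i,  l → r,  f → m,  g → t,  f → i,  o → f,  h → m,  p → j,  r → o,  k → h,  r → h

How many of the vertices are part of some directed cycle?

A vertex is on a directed cycle iff it belongs to a strongly connected component of size ≥ 2 (or has a self-loop).
The vertices on cycles are {f, g, h, i, k, l, m, n, o, q, r, s, t} — 13 in total.

13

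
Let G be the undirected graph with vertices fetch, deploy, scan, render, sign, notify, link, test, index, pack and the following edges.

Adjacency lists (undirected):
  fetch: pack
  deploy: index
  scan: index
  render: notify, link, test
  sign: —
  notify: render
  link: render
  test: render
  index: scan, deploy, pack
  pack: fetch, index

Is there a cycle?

DFS, tracking each vertex's parent; an edge to a visited non-parent vertex closes a cycle.
Start from pack:
visit pack (parent –)
  visit fetch (parent pack)
    fetch–pack: parent, skip
  visit index (parent pack)
    visit scan (parent index)
      scan–index: parent, skip
    visit deploy (parent index)
      deploy–index: parent, skip
    index–pack: parent, skip
visit render (parent –)
  visit notify (parent render)
    notify–render: parent, skip
  visit link (parent render)
    link–render: parent, skip
  visit test (parent render)
    test–render: parent, skip
visit sign (parent –)
No non-parent visited neighbor found — the graph is a forest.

No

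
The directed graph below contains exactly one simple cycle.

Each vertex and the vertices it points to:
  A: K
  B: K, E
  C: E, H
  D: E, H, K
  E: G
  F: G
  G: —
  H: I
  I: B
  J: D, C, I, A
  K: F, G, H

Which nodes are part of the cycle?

B, H, I, K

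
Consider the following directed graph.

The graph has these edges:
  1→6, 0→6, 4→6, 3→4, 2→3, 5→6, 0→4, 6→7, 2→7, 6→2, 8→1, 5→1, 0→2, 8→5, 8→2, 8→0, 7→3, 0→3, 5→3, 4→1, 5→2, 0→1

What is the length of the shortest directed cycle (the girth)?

4

For each vertex v, BFS finds the shortest path from v back to v.
The shortest such closed walk is 4 → 6 → 2 → 3 → 4, length 4.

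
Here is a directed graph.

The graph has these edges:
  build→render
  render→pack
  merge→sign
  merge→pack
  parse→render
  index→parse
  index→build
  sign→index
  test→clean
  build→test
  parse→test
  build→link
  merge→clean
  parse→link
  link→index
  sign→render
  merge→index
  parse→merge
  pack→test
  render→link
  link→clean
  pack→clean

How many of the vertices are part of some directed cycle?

A vertex is on a directed cycle iff it belongs to a strongly connected component of size ≥ 2 (or has a self-loop).
The vertices on cycles are {link, sign, build, index, merge, parse, render} — 7 in total.

7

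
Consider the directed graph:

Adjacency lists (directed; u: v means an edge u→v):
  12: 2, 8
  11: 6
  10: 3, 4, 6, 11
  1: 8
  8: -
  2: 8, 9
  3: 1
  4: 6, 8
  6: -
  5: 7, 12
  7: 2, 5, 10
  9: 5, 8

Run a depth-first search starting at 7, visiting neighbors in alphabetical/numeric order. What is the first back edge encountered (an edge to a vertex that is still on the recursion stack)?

5→7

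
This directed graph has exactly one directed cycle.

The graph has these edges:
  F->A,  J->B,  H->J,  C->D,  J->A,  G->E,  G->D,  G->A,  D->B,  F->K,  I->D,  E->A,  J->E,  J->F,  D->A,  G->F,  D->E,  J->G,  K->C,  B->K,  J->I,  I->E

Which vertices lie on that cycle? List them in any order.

B, C, D, K

DFS with gray/black marking from B:
B gray
  K gray
    C gray
      D gray
        A gray
        A black
        D→B: B is gray → back edge
Back edge closes the cycle B → K → C → D → B; its vertices are {B, C, D, K}.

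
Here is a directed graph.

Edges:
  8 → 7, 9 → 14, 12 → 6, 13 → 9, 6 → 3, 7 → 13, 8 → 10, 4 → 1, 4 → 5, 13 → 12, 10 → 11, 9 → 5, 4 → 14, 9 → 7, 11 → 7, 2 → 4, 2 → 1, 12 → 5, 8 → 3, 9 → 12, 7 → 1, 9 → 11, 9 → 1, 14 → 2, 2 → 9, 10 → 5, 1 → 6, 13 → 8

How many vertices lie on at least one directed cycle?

A vertex is on a directed cycle iff it belongs to a strongly connected component of size ≥ 2 (or has a self-loop).
The vertices on cycles are {2, 4, 7, 8, 9, 10, 11, 13, 14} — 9 in total.

9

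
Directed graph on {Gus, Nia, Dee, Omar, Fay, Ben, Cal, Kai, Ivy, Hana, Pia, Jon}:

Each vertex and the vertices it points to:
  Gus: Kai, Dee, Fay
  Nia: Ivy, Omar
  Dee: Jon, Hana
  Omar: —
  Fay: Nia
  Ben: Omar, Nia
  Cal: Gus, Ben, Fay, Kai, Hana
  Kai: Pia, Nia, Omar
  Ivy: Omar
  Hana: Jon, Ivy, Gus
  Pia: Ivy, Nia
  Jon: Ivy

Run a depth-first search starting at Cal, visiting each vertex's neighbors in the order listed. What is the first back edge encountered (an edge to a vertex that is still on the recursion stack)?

DFS from Cal (visiting each vertex's neighbors in the order listed); mark gray on enter, black on exit:
Cal gray
  Gus gray
    Kai gray
      Pia gray
        Ivy gray
          Omar gray
          Omar black
        Ivy black
        Nia gray
          Nia→Ivy: Ivy black — skip
          Nia→Omar: Omar black — skip
        Nia black
      Pia black
      Kai→Nia: Nia black — skip
      Kai→Omar: Omar black — skip
    Kai black
    Dee gray
      Jon gray
        Jon→Ivy: Ivy black — skip
      Jon black
      Hana gray
        Hana→Jon: Jon black — skip
        Hana→Ivy: Ivy black — skip
        Hana→Gus: Gus is gray → back edge
First back edge: Hana → Gus.

Hana→Gus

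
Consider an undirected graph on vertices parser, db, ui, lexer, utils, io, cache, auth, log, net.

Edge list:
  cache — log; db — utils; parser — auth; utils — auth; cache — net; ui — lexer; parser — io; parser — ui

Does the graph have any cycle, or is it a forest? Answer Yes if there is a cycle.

No

DFS, tracking each vertex's parent; an edge to a visited non-parent vertex closes a cycle.
Start from log:
visit log (parent –)
  visit cache (parent log)
    visit net (parent cache)
      net–cache: parent, skip
    cache–log: parent, skip
visit parser (parent –)
  visit io (parent parser)
    io–parser: parent, skip
  visit auth (parent parser)
    auth–parser: parent, skip
    visit utils (parent auth)
      visit db (parent utils)
        db–utils: parent, skip
      utils–auth: parent, skip
  visit ui (parent parser)
    ui–parser: parent, skip
    visit lexer (parent ui)
      lexer–ui: parent, skip
No non-parent visited neighbor found — the graph is a forest.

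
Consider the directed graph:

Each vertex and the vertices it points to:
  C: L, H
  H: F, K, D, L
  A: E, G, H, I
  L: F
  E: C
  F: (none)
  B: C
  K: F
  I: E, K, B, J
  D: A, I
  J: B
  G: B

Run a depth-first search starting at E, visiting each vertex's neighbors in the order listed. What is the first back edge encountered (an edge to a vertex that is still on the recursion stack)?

A->E

DFS from E (visiting each vertex's neighbors in the order listed); mark gray on enter, black on exit:
E gray
  C gray
    L gray
      F gray
      F black
    L black
    H gray
      H→F: F black — skip
      K gray
        K→F: F black — skip
      K black
      D gray
        A gray
          A→E: E is gray → back edge
First back edge: A → E.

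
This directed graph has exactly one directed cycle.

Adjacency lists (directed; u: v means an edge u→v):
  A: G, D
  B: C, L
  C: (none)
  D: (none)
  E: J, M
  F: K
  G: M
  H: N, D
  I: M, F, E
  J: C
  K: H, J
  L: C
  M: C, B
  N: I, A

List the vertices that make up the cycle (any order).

F, H, I, K, N

DFS with gray/black marking from N:
N gray
  I gray
    M gray
      C gray
      C black
      B gray
        B→C: C black — skip
        L gray
          L→C: C black — skip
        L black
      B black
    M black
    F gray
      K gray
        H gray
          H→N: N is gray → back edge
Back edge closes the cycle N → I → F → K → H → N; its vertices are {F, H, I, K, N}.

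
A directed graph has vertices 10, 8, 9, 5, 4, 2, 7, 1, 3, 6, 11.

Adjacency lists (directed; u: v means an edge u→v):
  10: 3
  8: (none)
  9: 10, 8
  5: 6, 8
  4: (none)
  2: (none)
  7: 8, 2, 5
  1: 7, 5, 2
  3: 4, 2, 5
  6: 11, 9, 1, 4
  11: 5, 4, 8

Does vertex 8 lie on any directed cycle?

No

8 lies on a cycle iff there is a path from 8 back to itself.
Exploring from 8, it never reaches itself; equivalently, its strongly connected component is a singleton.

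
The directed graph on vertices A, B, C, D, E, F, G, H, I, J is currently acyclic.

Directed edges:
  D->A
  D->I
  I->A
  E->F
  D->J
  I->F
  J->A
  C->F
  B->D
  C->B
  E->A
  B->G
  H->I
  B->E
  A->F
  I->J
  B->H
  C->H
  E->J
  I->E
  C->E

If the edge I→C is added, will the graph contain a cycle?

Adding I→C creates a cycle iff C can already reach I.
Path from C: C → H → I.
So C → … → I → C is a cycle.

Yes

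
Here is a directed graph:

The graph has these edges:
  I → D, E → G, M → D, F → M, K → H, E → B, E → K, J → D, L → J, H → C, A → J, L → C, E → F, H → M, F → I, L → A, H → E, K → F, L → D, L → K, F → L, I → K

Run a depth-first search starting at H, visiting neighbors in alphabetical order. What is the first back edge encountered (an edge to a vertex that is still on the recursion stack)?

K->F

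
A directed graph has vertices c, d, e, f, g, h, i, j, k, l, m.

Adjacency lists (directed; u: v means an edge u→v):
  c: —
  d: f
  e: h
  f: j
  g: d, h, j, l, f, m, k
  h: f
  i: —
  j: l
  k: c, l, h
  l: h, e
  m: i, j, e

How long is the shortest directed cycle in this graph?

4

For each vertex v, BFS finds the shortest path from v back to v.
The shortest such closed walk is j → l → h → f → j, length 4.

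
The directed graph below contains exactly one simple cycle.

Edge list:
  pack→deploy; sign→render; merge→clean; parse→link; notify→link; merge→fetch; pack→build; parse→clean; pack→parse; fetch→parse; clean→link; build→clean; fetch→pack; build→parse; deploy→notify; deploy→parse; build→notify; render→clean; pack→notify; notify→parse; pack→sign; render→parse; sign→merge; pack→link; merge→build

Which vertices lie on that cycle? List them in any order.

pack, sign, fetch, merge

DFS with gray/black marking from fetch:
fetch gray
  pack gray
    sign gray
      render gray
        clean gray
          link gray
          link black
        clean black
        parse gray
          parse→link: link black — skip
          parse→clean: clean black — skip
        parse black
      render black
      merge gray
        merge→fetch: fetch is gray → back edge
Back edge closes the cycle fetch → pack → sign → merge → fetch; its vertices are {pack, sign, fetch, merge}.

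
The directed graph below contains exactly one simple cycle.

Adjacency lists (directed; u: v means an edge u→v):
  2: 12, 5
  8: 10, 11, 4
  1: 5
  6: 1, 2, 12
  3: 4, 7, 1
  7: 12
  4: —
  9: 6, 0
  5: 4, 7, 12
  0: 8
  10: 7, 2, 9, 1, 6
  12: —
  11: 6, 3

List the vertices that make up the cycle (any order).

0, 8, 9, 10

DFS with gray/black marking from 0:
0 gray
  8 gray
    10 gray
      7 gray
        12 gray
        12 black
      7 black
      2 gray
        2→12: 12 black — skip
        5 gray
          4 gray
          4 black
          5→7: 7 black — skip
          5→12: 12 black — skip
        5 black
      2 black
      9 gray
        6 gray
          1 gray
            1→5: 5 black — skip
          1 black
          6→2: 2 black — skip
          6→12: 12 black — skip
        6 black
        9→0: 0 is gray → back edge
Back edge closes the cycle 0 → 8 → 10 → 9 → 0; its vertices are {0, 8, 9, 10}.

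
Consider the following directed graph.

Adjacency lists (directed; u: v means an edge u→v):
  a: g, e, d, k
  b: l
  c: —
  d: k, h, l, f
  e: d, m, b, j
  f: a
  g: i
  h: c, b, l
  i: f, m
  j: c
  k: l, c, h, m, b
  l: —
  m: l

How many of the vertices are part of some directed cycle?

6

A vertex is on a directed cycle iff it belongs to a strongly connected component of size ≥ 2 (or has a self-loop).
The vertices on cycles are {a, d, e, f, g, i} — 6 in total.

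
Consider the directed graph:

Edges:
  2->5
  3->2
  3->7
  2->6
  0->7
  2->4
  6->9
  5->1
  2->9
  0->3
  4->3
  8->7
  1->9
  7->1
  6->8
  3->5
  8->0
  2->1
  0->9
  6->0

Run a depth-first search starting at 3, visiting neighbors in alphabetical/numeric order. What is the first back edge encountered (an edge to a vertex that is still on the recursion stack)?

4->3

DFS from 3 (visiting neighbors in alphabetical/numeric order); mark gray on enter, black on exit:
3 gray
  2 gray
    1 gray
      9 gray
      9 black
    1 black
    4 gray
      4→3: 3 is gray → back edge
First back edge: 4 → 3.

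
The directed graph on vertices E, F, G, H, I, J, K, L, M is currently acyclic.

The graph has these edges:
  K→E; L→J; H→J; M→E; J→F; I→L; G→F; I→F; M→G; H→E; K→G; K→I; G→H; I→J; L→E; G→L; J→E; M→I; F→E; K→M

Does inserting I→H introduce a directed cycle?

Adding I→H creates a cycle iff H can already reach I.
Explore from H: no path reaches I. The graph stays acyclic.

No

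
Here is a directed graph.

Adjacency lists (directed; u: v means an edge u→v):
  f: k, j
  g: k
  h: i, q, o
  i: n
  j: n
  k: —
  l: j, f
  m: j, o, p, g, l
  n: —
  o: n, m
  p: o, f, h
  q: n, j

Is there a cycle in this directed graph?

DFS with white/gray/black marking, starting from m:
m gray
  j gray
    n gray
    n black
  j black
  o gray
    o→n: n black — skip
    o→m: m is gray → back edge
Back edge found, so a cycle exists: m → o → m.

Yes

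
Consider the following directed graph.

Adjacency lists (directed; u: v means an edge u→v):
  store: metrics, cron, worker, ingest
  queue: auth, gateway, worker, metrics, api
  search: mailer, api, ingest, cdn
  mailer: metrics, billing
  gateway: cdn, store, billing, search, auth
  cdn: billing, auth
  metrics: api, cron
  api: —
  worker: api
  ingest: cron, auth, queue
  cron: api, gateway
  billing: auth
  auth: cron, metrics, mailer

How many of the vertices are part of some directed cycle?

11

A vertex is on a directed cycle iff it belongs to a strongly connected component of size ≥ 2 (or has a self-loop).
The vertices on cycles are {cdn, auth, cron, queue, store, ingest, mailer, search, billing, gateway, metrics} — 11 in total.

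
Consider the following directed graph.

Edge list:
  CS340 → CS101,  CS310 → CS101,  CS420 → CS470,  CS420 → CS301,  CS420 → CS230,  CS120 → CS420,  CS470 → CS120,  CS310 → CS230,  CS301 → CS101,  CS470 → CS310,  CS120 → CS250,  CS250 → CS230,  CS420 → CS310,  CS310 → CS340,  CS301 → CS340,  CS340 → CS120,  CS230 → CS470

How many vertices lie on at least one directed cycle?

8

A vertex is on a directed cycle iff it belongs to a strongly connected component of size ≥ 2 (or has a self-loop).
The vertices on cycles are {CS120, CS230, CS250, CS301, CS310, CS340, CS420, CS470} — 8 in total.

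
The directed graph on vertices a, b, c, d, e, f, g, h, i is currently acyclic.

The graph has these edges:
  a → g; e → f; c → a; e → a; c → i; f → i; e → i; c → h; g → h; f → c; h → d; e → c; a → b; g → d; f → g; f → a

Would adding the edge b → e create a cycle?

Yes

Adding b→e creates a cycle iff e can already reach b.
Path from e: e → a → b.
So e → … → b → e is a cycle.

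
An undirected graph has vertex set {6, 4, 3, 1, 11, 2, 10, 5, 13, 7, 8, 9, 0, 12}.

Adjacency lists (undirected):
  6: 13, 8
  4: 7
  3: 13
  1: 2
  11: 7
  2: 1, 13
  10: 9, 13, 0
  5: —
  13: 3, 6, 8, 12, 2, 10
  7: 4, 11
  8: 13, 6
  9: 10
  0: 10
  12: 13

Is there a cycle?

Yes

DFS, tracking each vertex's parent; an edge to a visited non-parent vertex closes a cycle.
Start from 11:
visit 11 (parent –)
  visit 7 (parent 11)
    visit 4 (parent 7)
      4–7: parent, skip
    7–11: parent, skip
visit 6 (parent –)
  visit 13 (parent 6)
    visit 3 (parent 13)
      3–13: parent, skip
    13–6: parent, skip
    visit 8 (parent 13)
      8–13: parent, skip
      8–6: 6 visited and ≠ parent → cycle
Cycle: 6 – 13 – 8 – 6.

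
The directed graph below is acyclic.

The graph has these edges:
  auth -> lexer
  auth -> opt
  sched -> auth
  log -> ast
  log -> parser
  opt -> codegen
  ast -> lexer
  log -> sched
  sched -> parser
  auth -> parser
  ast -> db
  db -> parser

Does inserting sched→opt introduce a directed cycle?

Adding sched→opt creates a cycle iff opt can already reach sched.
Explore from opt: no path reaches sched. The graph stays acyclic.

No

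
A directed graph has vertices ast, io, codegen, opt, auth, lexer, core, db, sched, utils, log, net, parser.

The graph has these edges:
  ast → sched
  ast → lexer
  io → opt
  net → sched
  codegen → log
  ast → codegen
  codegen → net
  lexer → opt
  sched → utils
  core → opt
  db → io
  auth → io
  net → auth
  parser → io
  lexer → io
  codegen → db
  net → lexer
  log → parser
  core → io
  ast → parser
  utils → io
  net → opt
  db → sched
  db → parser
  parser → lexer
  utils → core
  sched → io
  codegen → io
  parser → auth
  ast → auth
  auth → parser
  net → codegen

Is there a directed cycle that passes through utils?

utils lies on a cycle iff there is a path from utils back to itself.
Exploring from utils, it never reaches itself; equivalently, its strongly connected component is a singleton.

No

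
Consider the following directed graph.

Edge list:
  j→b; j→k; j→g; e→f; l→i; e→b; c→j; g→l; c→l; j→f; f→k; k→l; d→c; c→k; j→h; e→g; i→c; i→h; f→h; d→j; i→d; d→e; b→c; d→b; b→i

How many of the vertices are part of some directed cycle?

A vertex is on a directed cycle iff it belongs to a strongly connected component of size ≥ 2 (or has a self-loop).
The vertices on cycles are {b, c, d, e, f, g, i, j, k, l} — 10 in total.

10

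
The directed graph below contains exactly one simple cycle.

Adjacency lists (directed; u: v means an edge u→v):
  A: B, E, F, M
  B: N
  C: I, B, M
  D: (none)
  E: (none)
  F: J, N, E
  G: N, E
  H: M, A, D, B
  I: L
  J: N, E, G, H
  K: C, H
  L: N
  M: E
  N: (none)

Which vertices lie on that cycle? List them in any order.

A, F, H, J

DFS with gray/black marking from H:
H gray
  M gray
    E gray
    E black
  M black
  A gray
    B gray
      N gray
      N black
    B black
    A→E: E black — skip
    F gray
      J gray
        J→N: N black — skip
        J→E: E black — skip
        G gray
          G→N: N black — skip
          G→E: E black — skip
        G black
        J→H: H is gray → back edge
Back edge closes the cycle H → A → F → J → H; its vertices are {A, F, H, J}.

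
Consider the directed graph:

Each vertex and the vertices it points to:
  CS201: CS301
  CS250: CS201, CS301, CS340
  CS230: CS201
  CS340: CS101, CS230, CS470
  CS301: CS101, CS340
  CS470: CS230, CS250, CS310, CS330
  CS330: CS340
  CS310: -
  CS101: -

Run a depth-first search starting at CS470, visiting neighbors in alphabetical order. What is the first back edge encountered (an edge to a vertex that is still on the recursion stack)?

CS340->CS230

DFS from CS470 (visiting neighbors in alphabetical order); mark gray on enter, black on exit:
CS470 gray
  CS230 gray
    CS201 gray
      CS301 gray
        CS101 gray
        CS101 black
        CS340 gray
          CS340→CS101: CS101 black — skip
          CS340→CS230: CS230 is gray → back edge
First back edge: CS340 → CS230.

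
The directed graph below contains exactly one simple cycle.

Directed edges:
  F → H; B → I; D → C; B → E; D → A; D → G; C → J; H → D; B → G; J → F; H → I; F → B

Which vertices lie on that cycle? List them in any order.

DFS with gray/black marking from F:
F gray
  H gray
    D gray
      G gray
      G black
      A gray
      A black
      C gray
        J gray
          J→F: F is gray → back edge
Back edge closes the cycle F → H → D → C → J → F; its vertices are {C, D, F, H, J}.

C, D, F, H, J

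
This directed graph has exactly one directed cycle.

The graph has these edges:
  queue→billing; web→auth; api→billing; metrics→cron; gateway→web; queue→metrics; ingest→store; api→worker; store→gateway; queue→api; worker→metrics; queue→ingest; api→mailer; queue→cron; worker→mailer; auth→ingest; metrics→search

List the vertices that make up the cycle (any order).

web, auth, store, ingest, gateway

DFS with gray/black marking from ingest:
ingest gray
  store gray
    gateway gray
      web gray
        auth gray
          auth→ingest: ingest is gray → back edge
Back edge closes the cycle ingest → store → gateway → web → auth → ingest; its vertices are {web, auth, store, ingest, gateway}.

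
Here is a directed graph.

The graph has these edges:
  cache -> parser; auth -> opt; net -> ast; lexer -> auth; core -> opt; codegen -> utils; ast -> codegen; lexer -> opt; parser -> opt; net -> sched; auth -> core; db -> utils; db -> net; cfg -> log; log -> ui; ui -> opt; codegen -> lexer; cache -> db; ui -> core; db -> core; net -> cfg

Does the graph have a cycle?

No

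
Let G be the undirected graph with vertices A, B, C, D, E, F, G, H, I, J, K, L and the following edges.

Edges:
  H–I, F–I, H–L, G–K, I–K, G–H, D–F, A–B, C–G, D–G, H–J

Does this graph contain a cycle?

Yes

DFS, tracking each vertex's parent; an edge to a visited non-parent vertex closes a cycle.
Start from F:
visit F (parent –)
  visit I (parent F)
    I–F: parent, skip
    visit H (parent I)
      visit L (parent H)
        L–H: parent, skip
      visit J (parent H)
        J–H: parent, skip
      H–I: parent, skip
      visit G (parent H)
        G–H: parent, skip
        visit D (parent G)
          D–G: parent, skip
          D–F: F visited and ≠ parent → cycle
Cycle: F – I – H – G – D – F.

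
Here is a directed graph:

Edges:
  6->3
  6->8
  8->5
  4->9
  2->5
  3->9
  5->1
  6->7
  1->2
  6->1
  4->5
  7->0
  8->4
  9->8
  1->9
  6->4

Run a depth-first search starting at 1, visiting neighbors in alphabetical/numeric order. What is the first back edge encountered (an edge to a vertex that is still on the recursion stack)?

DFS from 1 (visiting neighbors in alphabetical/numeric order); mark gray on enter, black on exit:
1 gray
  2 gray
    5 gray
      5→1: 1 is gray → back edge
First back edge: 5 → 1.

5->1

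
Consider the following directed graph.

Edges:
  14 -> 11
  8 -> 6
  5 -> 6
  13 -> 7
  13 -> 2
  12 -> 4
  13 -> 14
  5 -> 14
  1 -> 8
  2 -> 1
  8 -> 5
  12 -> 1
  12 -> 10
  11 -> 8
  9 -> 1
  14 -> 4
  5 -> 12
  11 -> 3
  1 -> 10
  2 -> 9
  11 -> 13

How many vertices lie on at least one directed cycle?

A vertex is on a directed cycle iff it belongs to a strongly connected component of size ≥ 2 (or has a self-loop).
The vertices on cycles are {1, 2, 5, 8, 9, 11, 12, 13, 14} — 9 in total.

9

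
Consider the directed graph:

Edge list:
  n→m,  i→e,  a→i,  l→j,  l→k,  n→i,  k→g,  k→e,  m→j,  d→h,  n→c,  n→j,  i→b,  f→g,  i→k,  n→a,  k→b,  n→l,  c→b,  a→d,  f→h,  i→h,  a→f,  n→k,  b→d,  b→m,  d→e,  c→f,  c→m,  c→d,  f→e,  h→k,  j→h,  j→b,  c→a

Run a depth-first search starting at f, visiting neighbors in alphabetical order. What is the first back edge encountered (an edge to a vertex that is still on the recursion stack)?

d→h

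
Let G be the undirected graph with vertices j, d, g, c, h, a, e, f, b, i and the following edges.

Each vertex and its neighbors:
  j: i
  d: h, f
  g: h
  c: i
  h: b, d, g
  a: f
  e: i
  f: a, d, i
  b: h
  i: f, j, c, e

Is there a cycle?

DFS, tracking each vertex's parent; an edge to a visited non-parent vertex closes a cycle.
Start from g:
visit g (parent –)
  visit h (parent g)
    visit b (parent h)
      b–h: parent, skip
    visit d (parent h)
      d–h: parent, skip
      visit f (parent d)
        visit a (parent f)
          a–f: parent, skip
        f–d: parent, skip
        visit i (parent f)
          i–f: parent, skip
          visit j (parent i)
            j–i: parent, skip
          visit c (parent i)
            c–i: parent, skip
          visit e (parent i)
            e–i: parent, skip
    h–g: parent, skip
No non-parent visited neighbor found — the graph is a forest.

No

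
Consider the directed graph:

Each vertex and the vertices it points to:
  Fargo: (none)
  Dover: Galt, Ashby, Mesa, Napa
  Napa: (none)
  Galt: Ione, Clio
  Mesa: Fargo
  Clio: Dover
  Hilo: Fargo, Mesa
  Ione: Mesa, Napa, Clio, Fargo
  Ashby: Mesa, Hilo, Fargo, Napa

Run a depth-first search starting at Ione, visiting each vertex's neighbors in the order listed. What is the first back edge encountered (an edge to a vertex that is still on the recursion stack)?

Galt→Ione

DFS from Ione (visiting each vertex's neighbors in the order listed); mark gray on enter, black on exit:
Ione gray
  Mesa gray
    Fargo gray
    Fargo black
  Mesa black
  Napa gray
  Napa black
  Clio gray
    Dover gray
      Galt gray
        Galt→Ione: Ione is gray → back edge
First back edge: Galt → Ione.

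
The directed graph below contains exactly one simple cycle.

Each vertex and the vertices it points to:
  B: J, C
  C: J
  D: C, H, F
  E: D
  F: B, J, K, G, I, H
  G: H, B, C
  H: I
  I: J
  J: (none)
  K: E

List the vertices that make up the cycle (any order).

D, E, F, K

DFS with gray/black marking from D:
D gray
  C gray
    J gray
    J black
  C black
  H gray
    I gray
      I→J: J black — skip
    I black
  H black
  F gray
    B gray
      B→J: J black — skip
      B→C: C black — skip
    B black
    F→J: J black — skip
    K gray
      E gray
        E→D: D is gray → back edge
Back edge closes the cycle D → F → K → E → D; its vertices are {D, E, F, K}.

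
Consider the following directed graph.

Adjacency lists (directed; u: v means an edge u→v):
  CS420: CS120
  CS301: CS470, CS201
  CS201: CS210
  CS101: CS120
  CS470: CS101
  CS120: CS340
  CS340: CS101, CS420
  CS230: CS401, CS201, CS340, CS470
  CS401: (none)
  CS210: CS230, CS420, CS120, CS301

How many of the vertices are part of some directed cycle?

8

A vertex is on a directed cycle iff it belongs to a strongly connected component of size ≥ 2 (or has a self-loop).
The vertices on cycles are {CS101, CS120, CS201, CS210, CS230, CS301, CS340, CS420} — 8 in total.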